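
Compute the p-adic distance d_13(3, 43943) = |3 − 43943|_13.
d_13(3, 43943) = 1/2197

Step 1 — x − y = 3 − 43943 = -43940. Step 2 — v_13(-43940) = 3 (factor: -43940 = −(13^3 · 20); the sign does not affect v_p). Step 3 — |x − y|_13 = 13^{-3} = 1/2197.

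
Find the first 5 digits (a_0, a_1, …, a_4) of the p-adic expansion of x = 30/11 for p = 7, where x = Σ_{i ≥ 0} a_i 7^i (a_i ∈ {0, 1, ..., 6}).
(a_0, …, a_4) = (4, 3, 4, 0, 5)

v_7(30/11) = 0 (numerator and denominator both coprime to 7), so x ∈ ℤ_7^×. Compute digits iteratively via a_i = x_i mod 7, x_{i+1} = (x_i − a_i)/7, with x_0 = x:
  x_0 = 30/11;  a_0 = 4;  x_1 = (x_0 − 4)/7 = -2/11
  x_1 = -2/11;  a_1 = 3;  x_2 = (x_1 − 3)/7 = -5/11
  x_2 = -5/11;  a_2 = 4;  x_3 = (x_2 − 4)/7 = -7/11
  x_3 = -7/11;  a_3 = 0;  x_4 = (x_3 − 0)/7 = -1/11
  x_4 = -1/11;  a_4 = 5;  x_5 = (x_4 − 5)/7 = -8/11
Digits: (4, 3, 4, 0, 5).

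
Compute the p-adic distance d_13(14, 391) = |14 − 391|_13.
d_13(14, 391) = 1/13

Step 1 — x − y = 14 − 391 = -377. Step 2 — v_13(-377) = 1 (factor: -377 = −(13^1 · 29); the sign does not affect v_p). Step 3 — |x − y|_13 = 13^{-1} = 1/13.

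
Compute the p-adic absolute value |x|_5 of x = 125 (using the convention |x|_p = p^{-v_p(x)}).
|125|_5 = 1/125

Step 1 — compute v_5(x) by factoring powers of 5 out of the numerator and denominator: v_5(125) = 3. Step 2 — apply |x|_p = p^{-v_p(x)} = 5^{-3} = 1/125.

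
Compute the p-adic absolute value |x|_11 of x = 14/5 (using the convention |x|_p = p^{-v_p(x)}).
|14/5|_11 = 1

Step 1 — compute v_11(x) by factoring powers of 11 out of the numerator and denominator: v_11(14/5) = 0. Step 2 — apply |x|_p = p^{-v_p(x)} = 11^{0} = 1.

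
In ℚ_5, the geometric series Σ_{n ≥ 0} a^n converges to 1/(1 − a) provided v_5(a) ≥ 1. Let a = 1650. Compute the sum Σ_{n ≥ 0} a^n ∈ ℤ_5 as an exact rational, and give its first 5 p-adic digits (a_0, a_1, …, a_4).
Σ a^n = 1/(1 − a) = -1/1649;  first 5 digits = (1, 0, 1, 3, 3)

v_5(a) = 2 ≥ 1, so the series converges in ℤ_5 to 1/(1 − a) = 1/(1 − 1650) = -1/1649. Expand this rational in ℤ_5: compute digits iteratively via d_i = x_i mod 5, x_{i+1} = (x_i − d_i)/5. The first 5 digits are (1, 0, 1, 3, 3).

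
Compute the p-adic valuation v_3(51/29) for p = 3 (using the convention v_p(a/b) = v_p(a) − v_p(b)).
v_3(51/29) = 1

Factor powers of 3 from the numerator and denominator of the reduced fraction: 51 = 3^1 · 17 and 29 = 3^0 · 29. Apply v_p(a/b) = v_p(a) − v_p(b): v_3(51/29) = 1 − 0 = 1.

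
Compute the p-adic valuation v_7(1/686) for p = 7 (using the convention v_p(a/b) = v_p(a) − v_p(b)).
v_7(1/686) = -3

Factor powers of 7 from the numerator and denominator of the reduced fraction: 1 = 7^0 · 1 and 686 = 7^3 · 2. Apply v_p(a/b) = v_p(a) − v_p(b): v_7(1/686) = 0 − 3 = -3.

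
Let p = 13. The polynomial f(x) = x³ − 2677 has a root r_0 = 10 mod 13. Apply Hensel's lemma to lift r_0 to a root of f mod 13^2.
r_1 = 166 (mod 169)

Hensel: r_{i+1} = r_i − f(r_i)/f′(r_i) mod 13^{i+2}, where f′(x) = 3x². Iterate:
  r_0 = 10 (mod 13)
  r_1 = 166 (mod 169)
Final: r = 166 with f(r) ≡ 0 mod 13^2.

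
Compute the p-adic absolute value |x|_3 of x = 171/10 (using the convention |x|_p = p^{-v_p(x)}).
|171/10|_3 = 1/9

Step 1 — compute v_3(x) by factoring powers of 3 out of the numerator and denominator: v_3(171/10) = 2. Step 2 — apply |x|_p = p^{-v_p(x)} = 3^{-2} = 1/9.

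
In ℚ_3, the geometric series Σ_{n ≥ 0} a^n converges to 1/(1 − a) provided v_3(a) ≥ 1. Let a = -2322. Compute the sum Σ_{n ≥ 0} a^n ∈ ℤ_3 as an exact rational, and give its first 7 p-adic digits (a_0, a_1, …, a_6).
Σ a^n = 1/(1 − a) = 1/2323;  first 7 digits = (1, 0, 0, 1, 1, 2, 0)

v_3(a) = 3 ≥ 1, so the series converges in ℤ_3 to 1/(1 − a) = 1/(1 − (-2322)) = 1/2323. Expand this rational in ℤ_3: compute digits iteratively via d_i = x_i mod 3, x_{i+1} = (x_i − d_i)/3. The first 7 digits are (1, 0, 0, 1, 1, 2, 0).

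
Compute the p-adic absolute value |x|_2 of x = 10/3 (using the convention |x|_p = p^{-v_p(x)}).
|10/3|_2 = 1/2

Step 1 — compute v_2(x) by factoring powers of 2 out of the numerator and denominator: v_2(10/3) = 1. Step 2 — apply |x|_p = p^{-v_p(x)} = 2^{-1} = 1/2.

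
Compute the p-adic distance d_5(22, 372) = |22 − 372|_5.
d_5(22, 372) = 1/25

Step 1 — x − y = 22 − 372 = -350. Step 2 — v_5(-350) = 2 (factor: -350 = −(5^2 · 14); the sign does not affect v_p). Step 3 — |x − y|_5 = 5^{-2} = 1/25.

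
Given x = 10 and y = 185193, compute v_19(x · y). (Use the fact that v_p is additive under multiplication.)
v_19(1851930) = 3

v_p(x) = 0 (factor: 10 = 19^0 · 10); v_p(y) = 3 (factor: 185193 = 19^3 · 27). Additivity: v_p(xy) = v_p(x) + v_p(y) = 0 + 3 = 3. (Direct check: xy = 1851930 = 19^3 · (270).)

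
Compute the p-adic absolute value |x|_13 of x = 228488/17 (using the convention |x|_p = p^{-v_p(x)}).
|228488/17|_13 = 1/28561

Step 1 — compute v_13(x) by factoring powers of 13 out of the numerator and denominator: v_13(228488/17) = 4. Step 2 — apply |x|_p = p^{-v_p(x)} = 13^{-4} = 1/28561.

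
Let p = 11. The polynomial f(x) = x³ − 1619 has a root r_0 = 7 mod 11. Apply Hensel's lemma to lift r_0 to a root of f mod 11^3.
r_2 = 1052 (mod 1331)

Hensel: r_{i+1} = r_i − f(r_i)/f′(r_i) mod 11^{i+2}, where f′(x) = 3x². Iterate:
  r_0 = 7 (mod 11)
  r_1 = 84 (mod 121)
  r_2 = 1052 (mod 1331)
Final: r = 1052 with f(r) ≡ 0 mod 11^3.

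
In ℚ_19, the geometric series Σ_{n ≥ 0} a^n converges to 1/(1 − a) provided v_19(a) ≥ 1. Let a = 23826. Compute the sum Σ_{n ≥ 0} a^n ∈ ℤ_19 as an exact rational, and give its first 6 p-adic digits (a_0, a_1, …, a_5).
Σ a^n = 1/(1 − a) = -1/23825;  first 6 digits = (1, 0, 9, 3, 5, 1)

v_19(a) = 2 ≥ 1, so the series converges in ℤ_19 to 1/(1 − a) = 1/(1 − 23826) = -1/23825. Expand this rational in ℤ_19: compute digits iteratively via d_i = x_i mod 19, x_{i+1} = (x_i − d_i)/19. The first 6 digits are (1, 0, 9, 3, 5, 1).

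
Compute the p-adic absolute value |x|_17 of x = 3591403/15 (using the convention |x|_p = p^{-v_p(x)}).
|3591403/15|_17 = 1/83521

Step 1 — compute v_17(x) by factoring powers of 17 out of the numerator and denominator: v_17(3591403/15) = 4. Step 2 — apply |x|_p = p^{-v_p(x)} = 17^{-4} = 1/83521.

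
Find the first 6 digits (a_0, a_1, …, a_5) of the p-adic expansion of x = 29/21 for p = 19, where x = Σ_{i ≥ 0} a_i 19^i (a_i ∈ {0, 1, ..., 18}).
(a_0, …, a_5) = (5, 17, 0, 9, 14, 11)

v_19(29/21) = 0 (numerator and denominator both coprime to 19), so x ∈ ℤ_19^×. Compute digits iteratively via a_i = x_i mod 19, x_{i+1} = (x_i − a_i)/19, with x_0 = x:
  x_0 = 29/21;  a_0 = 5;  x_1 = (x_0 − 5)/19 = -4/21
  x_1 = -4/21;  a_1 = 17;  x_2 = (x_1 − 17)/19 = -19/21
  x_2 = -19/21;  a_2 = 0;  x_3 = (x_2 − 0)/19 = -1/21
  x_3 = -1/21;  a_3 = 9;  x_4 = (x_3 − 9)/19 = -10/21
  x_4 = -10/21;  a_4 = 14;  x_5 = (x_4 − 14)/19 = -16/21
  x_5 = -16/21;  a_5 = 11;  x_6 = (x_5 − 11)/19 = -13/21
Digits: (5, 17, 0, 9, 14, 11).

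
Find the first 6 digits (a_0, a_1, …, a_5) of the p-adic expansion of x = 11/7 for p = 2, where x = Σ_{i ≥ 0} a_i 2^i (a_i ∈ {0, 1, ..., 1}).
(a_0, …, a_5) = (1, 0, 1, 1, 1, 0)

v_2(11/7) = 0 (numerator and denominator both coprime to 2), so x ∈ ℤ_2^×. Compute digits iteratively via a_i = x_i mod 2, x_{i+1} = (x_i − a_i)/2, with x_0 = x:
  x_0 = 11/7;  a_0 = 1;  x_1 = (x_0 − 1)/2 = 2/7
  x_1 = 2/7;  a_1 = 0;  x_2 = (x_1 − 0)/2 = 1/7
  x_2 = 1/7;  a_2 = 1;  x_3 = (x_2 − 1)/2 = -3/7
  x_3 = -3/7;  a_3 = 1;  x_4 = (x_3 − 1)/2 = -5/7
  x_4 = -5/7;  a_4 = 1;  x_5 = (x_4 − 1)/2 = -6/7
  x_5 = -6/7;  a_5 = 0;  x_6 = (x_5 − 0)/2 = -3/7
Digits: (1, 0, 1, 1, 1, 0).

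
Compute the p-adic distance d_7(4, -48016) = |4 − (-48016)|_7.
d_7(4, -48016) = 1/2401

Step 1 — x − y = 4 − (-48016) = 48020. Step 2 — v_7(48020) = 4 (factor: 48020 = (7^4 · 20); the sign does not affect v_p). Step 3 — |x − y|_7 = 7^{-4} = 1/2401.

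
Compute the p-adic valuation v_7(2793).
v_7(2793) = 2

v_7(n) is the largest exponent k such that 7^k divides n. Factor out: 2793 = 7^2 · 57. (Sign doesn't affect v_p.) So v_7(2793) = 2.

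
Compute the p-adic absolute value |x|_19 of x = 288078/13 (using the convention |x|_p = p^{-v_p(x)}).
|288078/13|_19 = 1/6859

Step 1 — compute v_19(x) by factoring powers of 19 out of the numerator and denominator: v_19(288078/13) = 3. Step 2 — apply |x|_p = p^{-v_p(x)} = 19^{-3} = 1/6859.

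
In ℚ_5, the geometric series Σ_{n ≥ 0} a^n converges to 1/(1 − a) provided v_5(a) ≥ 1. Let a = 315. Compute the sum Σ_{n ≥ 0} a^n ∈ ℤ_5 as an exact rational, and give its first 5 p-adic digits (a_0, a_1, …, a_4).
Σ a^n = 1/(1 − a) = -1/314;  first 5 digits = (1, 3, 1, 3, 4)

v_5(a) = 1 ≥ 1, so the series converges in ℤ_5 to 1/(1 − a) = 1/(1 − 315) = -1/314. Expand this rational in ℤ_5: compute digits iteratively via d_i = x_i mod 5, x_{i+1} = (x_i − d_i)/5. The first 5 digits are (1, 3, 1, 3, 4).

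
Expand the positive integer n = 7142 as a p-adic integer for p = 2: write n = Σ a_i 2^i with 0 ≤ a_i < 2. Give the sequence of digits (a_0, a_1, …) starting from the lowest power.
(a_0, a_1, …) = (0, 1, 1, 0, 0, 1, 1, 1, 1, 1, 0, 1, 1)

Repeated division by 2 gives the digits low-to-high: 7142 = 1·2^1 + 1·2^2 + 1·2^5 + 1·2^6 + 1·2^7 + 1·2^8 + 1·2^9 + 1·2^11 + 1·2^12. Digit sequence: (0, 1, 1, 0, 0, 1, 1, 1, 1, 1, 0, 1, 1).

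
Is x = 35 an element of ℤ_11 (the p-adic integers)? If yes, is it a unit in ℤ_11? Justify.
x ∈ ℤ_11^× (unit); v_11(x) = 0

ℤ_11 = {x ∈ ℚ_11 : v_11(x) ≥ 0} and ℤ_11^× = {x ∈ ℤ_11 : v_11(x) = 0}. Here v_11(35) = v_11(num) − v_11(den) = 0; compare against these criteria.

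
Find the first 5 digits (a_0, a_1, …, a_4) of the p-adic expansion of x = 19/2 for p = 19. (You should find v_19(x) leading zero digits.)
(a_0, …, a_4) = (0, 10, 9, 9, 9)

v_19(19/2) = 1, so a_0 = ... = a_0 = 0. Factor out: x = 19^1 · u with u = 1/2 a unit in ℤ_19. Expand u iteratively via a_{v+i} = u_i mod 19, u_{i+1} = (u_i − a_{v+i})/19:
  u_0 = 1/2;  a_1 = 10;  u_1 = (u_0 − 10)/19 = -1/2
  u_1 = -1/2;  a_2 = 9;  u_2 = (u_1 − 9)/19 = -1/2
  u_2 = -1/2;  a_3 = 9;  u_3 = (u_2 − 9)/19 = -1/2
  u_3 = -1/2;  a_4 = 9;  u_4 = (u_3 − 9)/19 = -1/2
Digits: (0, 10, 9, 9, 9).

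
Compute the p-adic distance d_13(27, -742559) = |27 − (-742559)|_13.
d_13(27, -742559) = 1/371293

Step 1 — x − y = 27 − (-742559) = 742586. Step 2 — v_13(742586) = 5 (factor: 742586 = (13^5 · 2); the sign does not affect v_p). Step 3 — |x − y|_13 = 13^{-5} = 1/371293.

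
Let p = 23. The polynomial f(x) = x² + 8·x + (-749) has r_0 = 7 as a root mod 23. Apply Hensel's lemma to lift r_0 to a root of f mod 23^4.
r_3 = 168114 (mod 279841)

Hensel: r_{i+1} = r_i − f(r_i)·(f′(r_i))^{-1} mod 23^{i+2}, f′(x) = 2x + 8. Iterate:
  r_0 = 7 (mod 23)
  r_1 = 421 (mod 529)
  r_2 = 9943 (mod 12167)
  r_3 = 168114 (mod 279841)
Final: r = 168114 satisfies f(r) ≡ 0 mod 23^4.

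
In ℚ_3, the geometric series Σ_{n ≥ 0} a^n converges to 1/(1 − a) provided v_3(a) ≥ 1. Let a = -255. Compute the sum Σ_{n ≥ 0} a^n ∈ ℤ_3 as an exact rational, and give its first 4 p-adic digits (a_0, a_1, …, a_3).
Σ a^n = 1/(1 − a) = 1/256;  first 4 digits = (1, 2, 2, 0)

v_3(a) = 1 ≥ 1, so the series converges in ℤ_3 to 1/(1 − a) = 1/(1 − (-255)) = 1/256. Expand this rational in ℤ_3: compute digits iteratively via d_i = x_i mod 3, x_{i+1} = (x_i − d_i)/3. The first 4 digits are (1, 2, 2, 0).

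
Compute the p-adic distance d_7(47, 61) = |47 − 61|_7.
d_7(47, 61) = 1/7

Step 1 — x − y = 47 − 61 = -14. Step 2 — v_7(-14) = 1 (factor: -14 = −(7^1 · 2); the sign does not affect v_p). Step 3 — |x − y|_7 = 7^{-1} = 1/7.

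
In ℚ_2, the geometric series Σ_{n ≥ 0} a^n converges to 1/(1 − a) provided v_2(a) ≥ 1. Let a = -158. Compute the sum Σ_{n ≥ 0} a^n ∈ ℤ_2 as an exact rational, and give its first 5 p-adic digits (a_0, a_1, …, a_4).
Σ a^n = 1/(1 − a) = 1/159;  first 5 digits = (1, 1, 1, 1, 1)

v_2(a) = 1 ≥ 1, so the series converges in ℤ_2 to 1/(1 − a) = 1/(1 − (-158)) = 1/159. Expand this rational in ℤ_2: compute digits iteratively via d_i = x_i mod 2, x_{i+1} = (x_i − d_i)/2. The first 5 digits are (1, 1, 1, 1, 1).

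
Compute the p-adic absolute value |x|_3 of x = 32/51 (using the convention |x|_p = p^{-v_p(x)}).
|32/51|_3 = 3

Step 1 — compute v_3(x) by factoring powers of 3 out of the numerator and denominator: v_3(32/51) = -1. Step 2 — apply |x|_p = p^{-v_p(x)} = 3^{1} = 3.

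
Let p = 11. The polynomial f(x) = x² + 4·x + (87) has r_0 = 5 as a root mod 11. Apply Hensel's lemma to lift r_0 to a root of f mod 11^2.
r_1 = 82 (mod 121)

Hensel: r_{i+1} = r_i − f(r_i)·(f′(r_i))^{-1} mod 11^{i+2}, f′(x) = 2x + 4. Iterate:
  r_0 = 5 (mod 11)
  r_1 = 82 (mod 121)
Final: r = 82 satisfies f(r) ≡ 0 mod 11^2.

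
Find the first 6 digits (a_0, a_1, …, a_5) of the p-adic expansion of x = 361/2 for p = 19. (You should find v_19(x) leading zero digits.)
(a_0, …, a_5) = (0, 0, 10, 9, 9, 9)

v_19(361/2) = 2, so a_0 = ... = a_1 = 0. Factor out: x = 19^2 · u with u = 1/2 a unit in ℤ_19. Expand u iteratively via a_{v+i} = u_i mod 19, u_{i+1} = (u_i − a_{v+i})/19:
  u_0 = 1/2;  a_2 = 10;  u_1 = (u_0 − 10)/19 = -1/2
  u_1 = -1/2;  a_3 = 9;  u_2 = (u_1 − 9)/19 = -1/2
  u_2 = -1/2;  a_4 = 9;  u_3 = (u_2 − 9)/19 = -1/2
  u_3 = -1/2;  a_5 = 9;  u_4 = (u_3 − 9)/19 = -1/2
Digits: (0, 0, 10, 9, 9, 9).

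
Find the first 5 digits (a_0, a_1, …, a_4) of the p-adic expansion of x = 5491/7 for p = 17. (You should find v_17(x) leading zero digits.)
(a_0, …, a_4) = (0, 0, 10, 2, 12)

v_17(5491/7) = 2, so a_0 = ... = a_1 = 0. Factor out: x = 17^2 · u with u = 19/7 a unit in ℤ_17. Expand u iteratively via a_{v+i} = u_i mod 17, u_{i+1} = (u_i − a_{v+i})/17:
  u_0 = 19/7;  a_2 = 10;  u_1 = (u_0 − 10)/17 = -3/7
  u_1 = -3/7;  a_3 = 2;  u_2 = (u_1 − 2)/17 = -1/7
  u_2 = -1/7;  a_4 = 12;  u_3 = (u_2 − 12)/17 = -5/7
Digits: (0, 0, 10, 2, 12).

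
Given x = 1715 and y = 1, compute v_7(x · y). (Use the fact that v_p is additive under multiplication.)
v_7(1715) = 3

v_p(x) = 3 (factor: 1715 = 7^3 · 5); v_p(y) = 0 (factor: 1 = 7^0 · 1). Additivity: v_p(xy) = v_p(x) + v_p(y) = 3 + 0 = 3. (Direct check: xy = 1715 = 7^3 · (5).)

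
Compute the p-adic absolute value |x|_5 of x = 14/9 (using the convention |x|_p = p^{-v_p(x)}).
|14/9|_5 = 1

Step 1 — compute v_5(x) by factoring powers of 5 out of the numerator and denominator: v_5(14/9) = 0. Step 2 — apply |x|_p = p^{-v_p(x)} = 5^{0} = 1.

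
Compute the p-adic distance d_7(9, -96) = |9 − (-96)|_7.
d_7(9, -96) = 1/7

Step 1 — x − y = 9 − (-96) = 105. Step 2 — v_7(105) = 1 (factor: 105 = (7^1 · 15); the sign does not affect v_p). Step 3 — |x − y|_7 = 7^{-1} = 1/7.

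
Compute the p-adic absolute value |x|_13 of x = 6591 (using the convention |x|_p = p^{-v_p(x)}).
|6591|_13 = 1/2197

Step 1 — compute v_13(x) by factoring powers of 13 out of the numerator and denominator: v_13(6591) = 3. Step 2 — apply |x|_p = p^{-v_p(x)} = 13^{-3} = 1/2197.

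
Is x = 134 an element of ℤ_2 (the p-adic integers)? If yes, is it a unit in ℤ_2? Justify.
x ∈ ℤ_2 but not a unit; v_2(x) = 1 > 0

ℤ_2 = {x ∈ ℚ_2 : v_2(x) ≥ 0} and ℤ_2^× = {x ∈ ℤ_2 : v_2(x) = 0}. Here v_2(134) = v_2(num) − v_2(den) = 1; compare against these criteria.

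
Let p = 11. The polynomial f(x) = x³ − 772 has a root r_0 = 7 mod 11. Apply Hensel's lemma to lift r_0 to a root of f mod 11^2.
r_1 = 84 (mod 121)

Hensel: r_{i+1} = r_i − f(r_i)/f′(r_i) mod 11^{i+2}, where f′(x) = 3x². Iterate:
  r_0 = 7 (mod 11)
  r_1 = 84 (mod 121)
Final: r = 84 with f(r) ≡ 0 mod 11^2.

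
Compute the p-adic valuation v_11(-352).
v_11(-352) = 1

v_11(n) is the largest exponent k such that 11^k divides n. Factor out: -352 = -11^1 · 32. (Sign doesn't affect v_p.) So v_11(-352) = 1.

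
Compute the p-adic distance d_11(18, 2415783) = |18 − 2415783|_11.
d_11(18, 2415783) = 1/161051

Step 1 — x − y = 18 − 2415783 = -2415765. Step 2 — v_11(-2415765) = 5 (factor: -2415765 = −(11^5 · 15); the sign does not affect v_p). Step 3 — |x − y|_11 = 11^{-5} = 1/161051.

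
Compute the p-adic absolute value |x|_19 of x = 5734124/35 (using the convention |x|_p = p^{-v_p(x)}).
|5734124/35|_19 = 1/130321

Step 1 — compute v_19(x) by factoring powers of 19 out of the numerator and denominator: v_19(5734124/35) = 4. Step 2 — apply |x|_p = p^{-v_p(x)} = 19^{-4} = 1/130321.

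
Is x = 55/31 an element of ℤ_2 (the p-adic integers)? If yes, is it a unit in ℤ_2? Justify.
x ∈ ℤ_2^× (unit); v_2(x) = 0

ℤ_2 = {x ∈ ℚ_2 : v_2(x) ≥ 0} and ℤ_2^× = {x ∈ ℤ_2 : v_2(x) = 0}. Here v_2(55/31) = v_2(num) − v_2(den) = 0; compare against these criteria.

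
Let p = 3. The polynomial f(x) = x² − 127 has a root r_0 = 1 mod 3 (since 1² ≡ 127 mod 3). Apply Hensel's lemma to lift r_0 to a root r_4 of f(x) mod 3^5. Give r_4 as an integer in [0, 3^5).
r_4 = 145 (mod 243)

Hensel's recurrence: r_{i+1} = r_i − f(r_i)·(f′(r_i))^{-1} mod 3^{i+2}, with f′(x) = 2x. Iterate:
  r_0 = 1 (mod 3)
  r_1 = 1 (mod 9)
  r_2 = 10 (mod 27)
  r_3 = 64 (mod 81)
  r_4 = 145 (mod 243)
Final: r_4 = 145, and one checks f(r_4) ≡ 0 mod 3^5.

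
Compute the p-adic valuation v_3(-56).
v_3(-56) = 0

v_3(n) is the largest exponent k such that 3^k divides n. Factor out: -56 = -3^0 · 56. (Sign doesn't affect v_p.) So v_3(-56) = 0.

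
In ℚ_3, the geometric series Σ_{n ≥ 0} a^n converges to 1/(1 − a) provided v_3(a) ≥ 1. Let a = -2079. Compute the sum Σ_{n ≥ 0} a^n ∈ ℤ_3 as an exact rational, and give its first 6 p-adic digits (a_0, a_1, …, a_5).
Σ a^n = 1/(1 − a) = 1/2080;  first 6 digits = (1, 0, 0, 1, 1, 0)

v_3(a) = 3 ≥ 1, so the series converges in ℤ_3 to 1/(1 − a) = 1/(1 − (-2079)) = 1/2080. Expand this rational in ℤ_3: compute digits iteratively via d_i = x_i mod 3, x_{i+1} = (x_i − d_i)/3. The first 6 digits are (1, 0, 0, 1, 1, 0).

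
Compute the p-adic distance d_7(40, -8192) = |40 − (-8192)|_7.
d_7(40, -8192) = 1/343

Step 1 — x − y = 40 − (-8192) = 8232. Step 2 — v_7(8232) = 3 (factor: 8232 = (7^3 · 24); the sign does not affect v_p). Step 3 — |x − y|_7 = 7^{-3} = 1/343.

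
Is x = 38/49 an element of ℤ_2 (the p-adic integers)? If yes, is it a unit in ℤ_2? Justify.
x ∈ ℤ_2 but not a unit; v_2(x) = 1 > 0

ℤ_2 = {x ∈ ℚ_2 : v_2(x) ≥ 0} and ℤ_2^× = {x ∈ ℤ_2 : v_2(x) = 0}. Here v_2(38/49) = v_2(num) − v_2(den) = 1; compare against these criteria.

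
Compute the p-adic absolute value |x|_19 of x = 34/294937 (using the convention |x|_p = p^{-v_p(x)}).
|34/294937|_19 = 6859

Step 1 — compute v_19(x) by factoring powers of 19 out of the numerator and denominator: v_19(34/294937) = -3. Step 2 — apply |x|_p = p^{-v_p(x)} = 19^{3} = 6859.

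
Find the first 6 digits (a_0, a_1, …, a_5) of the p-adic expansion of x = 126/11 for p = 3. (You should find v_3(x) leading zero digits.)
(a_0, …, a_5) = (0, 0, 1, 2, 1, 0)

v_3(126/11) = 2, so a_0 = ... = a_1 = 0. Factor out: x = 3^2 · u with u = 14/11 a unit in ℤ_3. Expand u iteratively via a_{v+i} = u_i mod 3, u_{i+1} = (u_i − a_{v+i})/3:
  u_0 = 14/11;  a_2 = 1;  u_1 = (u_0 − 1)/3 = 1/11
  u_1 = 1/11;  a_3 = 2;  u_2 = (u_1 − 2)/3 = -7/11
  u_2 = -7/11;  a_4 = 1;  u_3 = (u_2 − 1)/3 = -6/11
  u_3 = -6/11;  a_5 = 0;  u_4 = (u_3 − 0)/3 = -2/11
Digits: (0, 0, 1, 2, 1, 0).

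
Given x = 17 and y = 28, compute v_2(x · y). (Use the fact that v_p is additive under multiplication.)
v_2(476) = 2

v_p(x) = 0 (factor: 17 = 2^0 · 17); v_p(y) = 2 (factor: 28 = 2^2 · 7). Additivity: v_p(xy) = v_p(x) + v_p(y) = 0 + 2 = 2. (Direct check: xy = 476 = 2^2 · (119).)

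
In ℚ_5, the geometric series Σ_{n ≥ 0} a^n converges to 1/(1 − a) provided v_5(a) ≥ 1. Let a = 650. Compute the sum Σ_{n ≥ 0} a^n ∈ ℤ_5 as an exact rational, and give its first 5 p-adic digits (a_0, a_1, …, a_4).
Σ a^n = 1/(1 − a) = -1/649;  first 5 digits = (1, 0, 1, 0, 2)

v_5(a) = 2 ≥ 1, so the series converges in ℤ_5 to 1/(1 − a) = 1/(1 − 650) = -1/649. Expand this rational in ℤ_5: compute digits iteratively via d_i = x_i mod 5, x_{i+1} = (x_i − d_i)/5. The first 5 digits are (1, 0, 1, 0, 2).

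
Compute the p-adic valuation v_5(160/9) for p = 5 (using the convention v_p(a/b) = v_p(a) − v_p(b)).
v_5(160/9) = 1

Factor powers of 5 from the numerator and denominator of the reduced fraction: 160 = 5^1 · 32 and 9 = 5^0 · 9. Apply v_p(a/b) = v_p(a) − v_p(b): v_5(160/9) = 1 − 0 = 1.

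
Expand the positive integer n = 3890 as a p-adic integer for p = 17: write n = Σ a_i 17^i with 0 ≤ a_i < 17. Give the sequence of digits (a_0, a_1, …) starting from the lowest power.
(a_0, a_1, …) = (14, 7, 13)

Repeated division by 17 gives the digits low-to-high: 3890 = 14 + 7·17^1 + 13·17^2. Digit sequence: (14, 7, 13).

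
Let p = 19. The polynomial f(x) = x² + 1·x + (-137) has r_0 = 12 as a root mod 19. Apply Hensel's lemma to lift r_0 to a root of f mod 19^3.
r_2 = 430 (mod 6859)

Hensel: r_{i+1} = r_i − f(r_i)·(f′(r_i))^{-1} mod 19^{i+2}, f′(x) = 2x + 1. Iterate:
  r_0 = 12 (mod 19)
  r_1 = 69 (mod 361)
  r_2 = 430 (mod 6859)
Final: r = 430 satisfies f(r) ≡ 0 mod 19^3.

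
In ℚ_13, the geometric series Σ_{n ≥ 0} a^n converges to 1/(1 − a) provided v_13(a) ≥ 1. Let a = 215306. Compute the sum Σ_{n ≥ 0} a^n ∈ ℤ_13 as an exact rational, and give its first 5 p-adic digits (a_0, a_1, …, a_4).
Σ a^n = 1/(1 − a) = -1/215305;  first 5 digits = (1, 0, 0, 7, 7)

v_13(a) = 3 ≥ 1, so the series converges in ℤ_13 to 1/(1 − a) = 1/(1 − 215306) = -1/215305. Expand this rational in ℤ_13: compute digits iteratively via d_i = x_i mod 13, x_{i+1} = (x_i − d_i)/13. The first 5 digits are (1, 0, 0, 7, 7).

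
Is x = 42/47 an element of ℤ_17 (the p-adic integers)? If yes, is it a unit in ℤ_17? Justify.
x ∈ ℤ_17^× (unit); v_17(x) = 0

ℤ_17 = {x ∈ ℚ_17 : v_17(x) ≥ 0} and ℤ_17^× = {x ∈ ℤ_17 : v_17(x) = 0}. Here v_17(42/47) = v_17(num) − v_17(den) = 0; compare against these criteria.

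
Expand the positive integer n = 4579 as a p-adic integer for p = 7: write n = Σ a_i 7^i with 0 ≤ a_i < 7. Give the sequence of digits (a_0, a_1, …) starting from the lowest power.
(a_0, a_1, …) = (1, 3, 2, 6, 1)

Repeated division by 7 gives the digits low-to-high: 4579 = 1 + 3·7^1 + 2·7^2 + 6·7^3 + 1·7^4. Digit sequence: (1, 3, 2, 6, 1).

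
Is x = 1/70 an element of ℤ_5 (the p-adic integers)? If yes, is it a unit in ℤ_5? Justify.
x ∉ ℤ_5 (v_5(x) = -1 < 0)

ℤ_5 = {x ∈ ℚ_5 : v_5(x) ≥ 0} and ℤ_5^× = {x ∈ ℤ_5 : v_5(x) = 0}. Here v_5(1/70) = v_5(num) − v_5(den) = -1; compare against these criteria.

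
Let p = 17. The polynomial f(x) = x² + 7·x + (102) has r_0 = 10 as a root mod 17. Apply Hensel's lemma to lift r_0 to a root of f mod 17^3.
r_2 = 1370 (mod 4913)

Hensel: r_{i+1} = r_i − f(r_i)·(f′(r_i))^{-1} mod 17^{i+2}, f′(x) = 2x + 7. Iterate:
  r_0 = 10 (mod 17)
  r_1 = 214 (mod 289)
  r_2 = 1370 (mod 4913)
Final: r = 1370 satisfies f(r) ≡ 0 mod 17^3.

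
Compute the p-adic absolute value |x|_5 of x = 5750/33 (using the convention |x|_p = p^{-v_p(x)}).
|5750/33|_5 = 1/125

Step 1 — compute v_5(x) by factoring powers of 5 out of the numerator and denominator: v_5(5750/33) = 3. Step 2 — apply |x|_p = p^{-v_p(x)} = 5^{-3} = 1/125.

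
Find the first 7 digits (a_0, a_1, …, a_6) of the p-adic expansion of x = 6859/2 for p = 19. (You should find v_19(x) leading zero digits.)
(a_0, …, a_6) = (0, 0, 0, 10, 9, 9, 9)

v_19(6859/2) = 3, so a_0 = ... = a_2 = 0. Factor out: x = 19^3 · u with u = 1/2 a unit in ℤ_19. Expand u iteratively via a_{v+i} = u_i mod 19, u_{i+1} = (u_i − a_{v+i})/19:
  u_0 = 1/2;  a_3 = 10;  u_1 = (u_0 − 10)/19 = -1/2
  u_1 = -1/2;  a_4 = 9;  u_2 = (u_1 − 9)/19 = -1/2
  u_2 = -1/2;  a_5 = 9;  u_3 = (u_2 − 9)/19 = -1/2
  u_3 = -1/2;  a_6 = 9;  u_4 = (u_3 − 9)/19 = -1/2
Digits: (0, 0, 0, 10, 9, 9, 9).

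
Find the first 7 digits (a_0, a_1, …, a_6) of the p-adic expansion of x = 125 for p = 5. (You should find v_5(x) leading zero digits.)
(a_0, …, a_6) = (0, 0, 0, 1, 0, 0, 0)

v_5(125) = 3, so a_0 = ... = a_2 = 0. Factor out: x = 5^3 · u with u = 1 a unit in ℤ_5. Expand u iteratively via a_{v+i} = u_i mod 5, u_{i+1} = (u_i − a_{v+i})/5:
  u_0 = 1;  a_3 = 1;  u_1 = (u_0 − 1)/5 = 0
  u_1 = 0;  a_4 = 0;  u_2 = (u_1 − 0)/5 = 0
  u_2 = 0;  a_5 = 0;  u_3 = (u_2 − 0)/5 = 0
  u_3 = 0;  a_6 = 0;  u_4 = (u_3 − 0)/5 = 0
Digits: (0, 0, 0, 1, 0, 0, 0).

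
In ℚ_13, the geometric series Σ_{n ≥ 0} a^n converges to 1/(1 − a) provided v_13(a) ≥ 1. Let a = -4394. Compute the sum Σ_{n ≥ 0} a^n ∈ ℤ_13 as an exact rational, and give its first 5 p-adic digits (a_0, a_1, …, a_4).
Σ a^n = 1/(1 − a) = 1/4395;  first 5 digits = (1, 0, 0, 11, 12)

v_13(a) = 3 ≥ 1, so the series converges in ℤ_13 to 1/(1 − a) = 1/(1 − (-4394)) = 1/4395. Expand this rational in ℤ_13: compute digits iteratively via d_i = x_i mod 13, x_{i+1} = (x_i − d_i)/13. The first 5 digits are (1, 0, 0, 11, 12).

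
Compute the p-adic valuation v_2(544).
v_2(544) = 5

v_2(n) is the largest exponent k such that 2^k divides n. Factor out: 544 = 2^5 · 17. (Sign doesn't affect v_p.) So v_2(544) = 5.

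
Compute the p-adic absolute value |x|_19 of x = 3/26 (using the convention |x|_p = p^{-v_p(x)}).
|3/26|_19 = 1

Step 1 — compute v_19(x) by factoring powers of 19 out of the numerator and denominator: v_19(3/26) = 0. Step 2 — apply |x|_p = p^{-v_p(x)} = 19^{0} = 1.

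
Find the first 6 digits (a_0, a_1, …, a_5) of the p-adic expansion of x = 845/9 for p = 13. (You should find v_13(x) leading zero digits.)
(a_0, …, a_5) = (0, 0, 2, 10, 5, 1)

v_13(845/9) = 2, so a_0 = ... = a_1 = 0. Factor out: x = 13^2 · u with u = 5/9 a unit in ℤ_13. Expand u iteratively via a_{v+i} = u_i mod 13, u_{i+1} = (u_i − a_{v+i})/13:
  u_0 = 5/9;  a_2 = 2;  u_1 = (u_0 − 2)/13 = -1/9
  u_1 = -1/9;  a_3 = 10;  u_2 = (u_1 − 10)/13 = -7/9
  u_2 = -7/9;  a_4 = 5;  u_3 = (u_2 − 5)/13 = -4/9
  u_3 = -4/9;  a_5 = 1;  u_4 = (u_3 − 1)/13 = -1/9
Digits: (0, 0, 2, 10, 5, 1).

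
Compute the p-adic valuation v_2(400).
v_2(400) = 4

v_2(n) is the largest exponent k such that 2^k divides n. Factor out: 400 = 2^4 · 25. (Sign doesn't affect v_p.) So v_2(400) = 4.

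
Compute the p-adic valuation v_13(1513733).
v_13(1513733) = 4

v_13(n) is the largest exponent k such that 13^k divides n. Factor out: 1513733 = 13^4 · 53. (Sign doesn't affect v_p.) So v_13(1513733) = 4.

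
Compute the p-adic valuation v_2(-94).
v_2(-94) = 1

v_2(n) is the largest exponent k such that 2^k divides n. Factor out: -94 = -2^1 · 47. (Sign doesn't affect v_p.) So v_2(-94) = 1.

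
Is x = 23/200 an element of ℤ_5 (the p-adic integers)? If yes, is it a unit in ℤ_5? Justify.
x ∉ ℤ_5 (v_5(x) = -2 < 0)

ℤ_5 = {x ∈ ℚ_5 : v_5(x) ≥ 0} and ℤ_5^× = {x ∈ ℤ_5 : v_5(x) = 0}. Here v_5(23/200) = v_5(num) − v_5(den) = -2; compare against these criteria.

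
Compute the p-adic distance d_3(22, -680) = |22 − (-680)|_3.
d_3(22, -680) = 1/27

Step 1 — x − y = 22 − (-680) = 702. Step 2 — v_3(702) = 3 (factor: 702 = (3^3 · 26); the sign does not affect v_p). Step 3 — |x − y|_3 = 3^{-3} = 1/27.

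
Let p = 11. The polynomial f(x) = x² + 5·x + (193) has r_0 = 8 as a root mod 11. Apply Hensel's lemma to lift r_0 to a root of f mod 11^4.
r_3 = 9864 (mod 14641)

Hensel: r_{i+1} = r_i − f(r_i)·(f′(r_i))^{-1} mod 11^{i+2}, f′(x) = 2x + 5. Iterate:
  r_0 = 8 (mod 11)
  r_1 = 63 (mod 121)
  r_2 = 547 (mod 1331)
  r_3 = 9864 (mod 14641)
Final: r = 9864 satisfies f(r) ≡ 0 mod 11^4.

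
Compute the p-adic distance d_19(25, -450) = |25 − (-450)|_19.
d_19(25, -450) = 1/19

Step 1 — x − y = 25 − (-450) = 475. Step 2 — v_19(475) = 1 (factor: 475 = (19^1 · 25); the sign does not affect v_p). Step 3 — |x − y|_19 = 19^{-1} = 1/19.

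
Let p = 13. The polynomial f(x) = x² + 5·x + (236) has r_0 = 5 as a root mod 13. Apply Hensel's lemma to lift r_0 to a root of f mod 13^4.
r_3 = 21325 (mod 28561)

Hensel: r_{i+1} = r_i − f(r_i)·(f′(r_i))^{-1} mod 13^{i+2}, f′(x) = 2x + 5. Iterate:
  r_0 = 5 (mod 13)
  r_1 = 31 (mod 169)
  r_2 = 1552 (mod 2197)
  r_3 = 21325 (mod 28561)
Final: r = 21325 satisfies f(r) ≡ 0 mod 13^4.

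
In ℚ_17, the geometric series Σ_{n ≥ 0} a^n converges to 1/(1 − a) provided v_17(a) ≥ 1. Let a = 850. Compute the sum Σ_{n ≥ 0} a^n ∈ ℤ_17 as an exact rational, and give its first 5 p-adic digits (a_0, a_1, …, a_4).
Σ a^n = 1/(1 − a) = -1/849;  first 5 digits = (1, 16, 3, 10, 1)

v_17(a) = 1 ≥ 1, so the series converges in ℤ_17 to 1/(1 − a) = 1/(1 − 850) = -1/849. Expand this rational in ℤ_17: compute digits iteratively via d_i = x_i mod 17, x_{i+1} = (x_i − d_i)/17. The first 5 digits are (1, 16, 3, 10, 1).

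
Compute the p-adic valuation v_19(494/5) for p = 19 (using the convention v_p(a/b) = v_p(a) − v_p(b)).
v_19(494/5) = 1

Factor powers of 19 from the numerator and denominator of the reduced fraction: 494 = 19^1 · 26 and 5 = 19^0 · 5. Apply v_p(a/b) = v_p(a) − v_p(b): v_19(494/5) = 1 − 0 = 1.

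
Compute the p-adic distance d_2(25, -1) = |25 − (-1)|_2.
d_2(25, -1) = 1/2

Step 1 — x − y = 25 − (-1) = 26. Step 2 — v_2(26) = 1 (factor: 26 = (2^1 · 13); the sign does not affect v_p). Step 3 — |x − y|_2 = 2^{-1} = 1/2.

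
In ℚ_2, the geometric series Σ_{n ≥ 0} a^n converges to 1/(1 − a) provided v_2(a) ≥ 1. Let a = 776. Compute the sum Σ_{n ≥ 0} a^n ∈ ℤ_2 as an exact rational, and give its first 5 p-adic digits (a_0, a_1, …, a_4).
Σ a^n = 1/(1 − a) = -1/775;  first 5 digits = (1, 0, 0, 1, 0)

v_2(a) = 3 ≥ 1, so the series converges in ℤ_2 to 1/(1 − a) = 1/(1 − 776) = -1/775. Expand this rational in ℤ_2: compute digits iteratively via d_i = x_i mod 2, x_{i+1} = (x_i − d_i)/2. The first 5 digits are (1, 0, 0, 1, 0).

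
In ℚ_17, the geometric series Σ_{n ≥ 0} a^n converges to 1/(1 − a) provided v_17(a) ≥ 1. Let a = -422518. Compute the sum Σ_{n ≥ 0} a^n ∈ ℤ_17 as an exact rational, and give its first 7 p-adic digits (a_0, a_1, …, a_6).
Σ a^n = 1/(1 − a) = 1/422519;  first 7 digits = (1, 0, 0, 16, 11, 16, 0)

v_17(a) = 3 ≥ 1, so the series converges in ℤ_17 to 1/(1 − a) = 1/(1 − (-422518)) = 1/422519. Expand this rational in ℤ_17: compute digits iteratively via d_i = x_i mod 17, x_{i+1} = (x_i − d_i)/17. The first 7 digits are (1, 0, 0, 16, 11, 16, 0).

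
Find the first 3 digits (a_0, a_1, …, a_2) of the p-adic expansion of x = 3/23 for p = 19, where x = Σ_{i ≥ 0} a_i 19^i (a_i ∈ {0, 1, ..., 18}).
(a_0, …, a_2) = (15, 5, 3)

v_19(3/23) = 0 (numerator and denominator both coprime to 19), so x ∈ ℤ_19^×. Compute digits iteratively via a_i = x_i mod 19, x_{i+1} = (x_i − a_i)/19, with x_0 = x:
  x_0 = 3/23;  a_0 = 15;  x_1 = (x_0 − 15)/19 = -18/23
  x_1 = -18/23;  a_1 = 5;  x_2 = (x_1 − 5)/19 = -7/23
  x_2 = -7/23;  a_2 = 3;  x_3 = (x_2 − 3)/19 = -4/23
Digits: (15, 5, 3).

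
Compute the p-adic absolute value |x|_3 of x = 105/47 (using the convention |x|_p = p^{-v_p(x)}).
|105/47|_3 = 1/3

Step 1 — compute v_3(x) by factoring powers of 3 out of the numerator and denominator: v_3(105/47) = 1. Step 2 — apply |x|_p = p^{-v_p(x)} = 3^{-1} = 1/3.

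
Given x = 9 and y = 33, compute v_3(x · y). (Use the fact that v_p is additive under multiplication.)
v_3(297) = 3

v_p(x) = 2 (factor: 9 = 3^2 · 1); v_p(y) = 1 (factor: 33 = 3^1 · 11). Additivity: v_p(xy) = v_p(x) + v_p(y) = 2 + 1 = 3. (Direct check: xy = 297 = 3^3 · (11).)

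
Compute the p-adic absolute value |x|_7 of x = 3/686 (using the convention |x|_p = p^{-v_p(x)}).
|3/686|_7 = 343

Step 1 — compute v_7(x) by factoring powers of 7 out of the numerator and denominator: v_7(3/686) = -3. Step 2 — apply |x|_p = p^{-v_p(x)} = 7^{3} = 343.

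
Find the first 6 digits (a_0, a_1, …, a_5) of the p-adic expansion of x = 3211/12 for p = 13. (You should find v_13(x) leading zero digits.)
(a_0, …, a_5) = (0, 0, 7, 5, 5, 5)

v_13(3211/12) = 2, so a_0 = ... = a_1 = 0. Factor out: x = 13^2 · u with u = 19/12 a unit in ℤ_13. Expand u iteratively via a_{v+i} = u_i mod 13, u_{i+1} = (u_i − a_{v+i})/13:
  u_0 = 19/12;  a_2 = 7;  u_1 = (u_0 − 7)/13 = -5/12
  u_1 = -5/12;  a_3 = 5;  u_2 = (u_1 − 5)/13 = -5/12
  u_2 = -5/12;  a_4 = 5;  u_3 = (u_2 − 5)/13 = -5/12
  u_3 = -5/12;  a_5 = 5;  u_4 = (u_3 − 5)/13 = -5/12
Digits: (0, 0, 7, 5, 5, 5).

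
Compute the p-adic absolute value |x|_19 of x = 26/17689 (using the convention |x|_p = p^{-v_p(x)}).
|26/17689|_19 = 361

Step 1 — compute v_19(x) by factoring powers of 19 out of the numerator and denominator: v_19(26/17689) = -2. Step 2 — apply |x|_p = p^{-v_p(x)} = 19^{2} = 361.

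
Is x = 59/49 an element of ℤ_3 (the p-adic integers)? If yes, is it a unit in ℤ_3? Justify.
x ∈ ℤ_3^× (unit); v_3(x) = 0

ℤ_3 = {x ∈ ℚ_3 : v_3(x) ≥ 0} and ℤ_3^× = {x ∈ ℤ_3 : v_3(x) = 0}. Here v_3(59/49) = v_3(num) − v_3(den) = 0; compare against these criteria.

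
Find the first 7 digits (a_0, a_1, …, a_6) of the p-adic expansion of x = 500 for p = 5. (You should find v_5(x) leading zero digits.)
(a_0, …, a_6) = (0, 0, 0, 4, 0, 0, 0)

v_5(500) = 3, so a_0 = ... = a_2 = 0. Factor out: x = 5^3 · u with u = 4 a unit in ℤ_5. Expand u iteratively via a_{v+i} = u_i mod 5, u_{i+1} = (u_i − a_{v+i})/5:
  u_0 = 4;  a_3 = 4;  u_1 = (u_0 − 4)/5 = 0
  u_1 = 0;  a_4 = 0;  u_2 = (u_1 − 0)/5 = 0
  u_2 = 0;  a_5 = 0;  u_3 = (u_2 − 0)/5 = 0
  u_3 = 0;  a_6 = 0;  u_4 = (u_3 − 0)/5 = 0
Digits: (0, 0, 0, 4, 0, 0, 0).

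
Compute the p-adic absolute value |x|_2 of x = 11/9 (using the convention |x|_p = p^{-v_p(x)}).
|11/9|_2 = 1

Step 1 — compute v_2(x) by factoring powers of 2 out of the numerator and denominator: v_2(11/9) = 0. Step 2 — apply |x|_p = p^{-v_p(x)} = 2^{0} = 1.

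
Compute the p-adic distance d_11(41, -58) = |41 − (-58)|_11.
d_11(41, -58) = 1/11

Step 1 — x − y = 41 − (-58) = 99. Step 2 — v_11(99) = 1 (factor: 99 = (11^1 · 9); the sign does not affect v_p). Step 3 — |x − y|_11 = 11^{-1} = 1/11.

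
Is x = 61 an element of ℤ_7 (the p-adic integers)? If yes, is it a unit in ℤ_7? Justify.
x ∈ ℤ_7^× (unit); v_7(x) = 0

ℤ_7 = {x ∈ ℚ_7 : v_7(x) ≥ 0} and ℤ_7^× = {x ∈ ℤ_7 : v_7(x) = 0}. Here v_7(61) = v_7(num) − v_7(den) = 0; compare against these criteria.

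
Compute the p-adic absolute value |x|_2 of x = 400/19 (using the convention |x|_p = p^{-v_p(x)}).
|400/19|_2 = 1/16

Step 1 — compute v_2(x) by factoring powers of 2 out of the numerator and denominator: v_2(400/19) = 4. Step 2 — apply |x|_p = p^{-v_p(x)} = 2^{-4} = 1/16.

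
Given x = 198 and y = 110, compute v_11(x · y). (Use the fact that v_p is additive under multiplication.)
v_11(21780) = 2

v_p(x) = 1 (factor: 198 = 11^1 · 18); v_p(y) = 1 (factor: 110 = 11^1 · 10). Additivity: v_p(xy) = v_p(x) + v_p(y) = 1 + 1 = 2. (Direct check: xy = 21780 = 11^2 · (180).)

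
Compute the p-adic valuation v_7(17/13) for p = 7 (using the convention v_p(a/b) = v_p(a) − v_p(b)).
v_7(17/13) = 0

Factor powers of 7 from the numerator and denominator of the reduced fraction: 17 = 7^0 · 17 and 13 = 7^0 · 13. Apply v_p(a/b) = v_p(a) − v_p(b): v_7(17/13) = 0 − 0 = 0.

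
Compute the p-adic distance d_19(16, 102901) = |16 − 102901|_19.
d_19(16, 102901) = 1/6859

Step 1 — x − y = 16 − 102901 = -102885. Step 2 — v_19(-102885) = 3 (factor: -102885 = −(19^3 · 15); the sign does not affect v_p). Step 3 — |x − y|_19 = 19^{-3} = 1/6859.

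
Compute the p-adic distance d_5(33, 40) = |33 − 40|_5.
d_5(33, 40) = 1

Step 1 — x − y = 33 − 40 = -7. Step 2 — v_5(-7) = 0 (factor: -7 = −(5^0 · 7); the sign does not affect v_p). Step 3 — |x − y|_5 = 5^{0} = 1.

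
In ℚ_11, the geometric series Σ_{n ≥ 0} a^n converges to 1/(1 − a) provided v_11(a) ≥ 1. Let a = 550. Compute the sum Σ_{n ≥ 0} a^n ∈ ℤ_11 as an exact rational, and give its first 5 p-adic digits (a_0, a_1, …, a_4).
Σ a^n = 1/(1 − a) = -1/549;  first 5 digits = (1, 6, 7, 3, 8)

v_11(a) = 1 ≥ 1, so the series converges in ℤ_11 to 1/(1 − a) = 1/(1 − 550) = -1/549. Expand this rational in ℤ_11: compute digits iteratively via d_i = x_i mod 11, x_{i+1} = (x_i − d_i)/11. The first 5 digits are (1, 6, 7, 3, 8).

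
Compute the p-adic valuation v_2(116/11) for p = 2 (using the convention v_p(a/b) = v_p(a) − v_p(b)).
v_2(116/11) = 2

Factor powers of 2 from the numerator and denominator of the reduced fraction: 116 = 2^2 · 29 and 11 = 2^0 · 11. Apply v_p(a/b) = v_p(a) − v_p(b): v_2(116/11) = 2 − 0 = 2.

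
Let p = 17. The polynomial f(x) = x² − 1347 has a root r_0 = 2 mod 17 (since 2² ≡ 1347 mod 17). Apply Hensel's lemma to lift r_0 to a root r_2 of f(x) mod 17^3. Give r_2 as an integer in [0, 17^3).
r_2 = 4167 (mod 4913)

Hensel's recurrence: r_{i+1} = r_i − f(r_i)·(f′(r_i))^{-1} mod 17^{i+2}, with f′(x) = 2x. Iterate:
  r_0 = 2 (mod 17)
  r_1 = 121 (mod 289)
  r_2 = 4167 (mod 4913)
Final: r_2 = 4167, and one checks f(r_2) ≡ 0 mod 17^3.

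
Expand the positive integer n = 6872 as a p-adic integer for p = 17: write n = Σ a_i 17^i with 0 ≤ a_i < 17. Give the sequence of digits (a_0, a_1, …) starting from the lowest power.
(a_0, a_1, …) = (4, 13, 6, 1)

Repeated division by 17 gives the digits low-to-high: 6872 = 4 + 13·17^1 + 6·17^2 + 1·17^3. Digit sequence: (4, 13, 6, 1).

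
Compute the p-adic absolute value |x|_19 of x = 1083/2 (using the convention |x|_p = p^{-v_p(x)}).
|1083/2|_19 = 1/361

Step 1 — compute v_19(x) by factoring powers of 19 out of the numerator and denominator: v_19(1083/2) = 2. Step 2 — apply |x|_p = p^{-v_p(x)} = 19^{-2} = 1/361.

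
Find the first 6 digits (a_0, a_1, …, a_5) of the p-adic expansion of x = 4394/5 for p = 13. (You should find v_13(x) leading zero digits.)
(a_0, …, a_5) = (0, 0, 0, 3, 5, 10)

v_13(4394/5) = 3, so a_0 = ... = a_2 = 0. Factor out: x = 13^3 · u with u = 2/5 a unit in ℤ_13. Expand u iteratively via a_{v+i} = u_i mod 13, u_{i+1} = (u_i − a_{v+i})/13:
  u_0 = 2/5;  a_3 = 3;  u_1 = (u_0 − 3)/13 = -1/5
  u_1 = -1/5;  a_4 = 5;  u_2 = (u_1 − 5)/13 = -2/5
  u_2 = -2/5;  a_5 = 10;  u_3 = (u_2 − 10)/13 = -4/5
Digits: (0, 0, 0, 3, 5, 10).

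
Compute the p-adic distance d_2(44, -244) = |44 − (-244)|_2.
d_2(44, -244) = 1/32

Step 1 — x − y = 44 − (-244) = 288. Step 2 — v_2(288) = 5 (factor: 288 = (2^5 · 9); the sign does not affect v_p). Step 3 — |x − y|_2 = 2^{-5} = 1/32.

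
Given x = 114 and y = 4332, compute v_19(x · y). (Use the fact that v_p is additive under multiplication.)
v_19(493848) = 3

v_p(x) = 1 (factor: 114 = 19^1 · 6); v_p(y) = 2 (factor: 4332 = 19^2 · 12). Additivity: v_p(xy) = v_p(x) + v_p(y) = 1 + 2 = 3. (Direct check: xy = 493848 = 19^3 · (72).)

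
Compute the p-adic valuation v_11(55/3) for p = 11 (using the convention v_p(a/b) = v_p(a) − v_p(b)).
v_11(55/3) = 1

Factor powers of 11 from the numerator and denominator of the reduced fraction: 55 = 11^1 · 5 and 3 = 11^0 · 3. Apply v_p(a/b) = v_p(a) − v_p(b): v_11(55/3) = 1 − 0 = 1.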